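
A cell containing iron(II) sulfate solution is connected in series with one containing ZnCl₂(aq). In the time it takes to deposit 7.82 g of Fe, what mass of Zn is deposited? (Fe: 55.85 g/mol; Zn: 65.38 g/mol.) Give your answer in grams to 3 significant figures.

n(Fe) = 7.82 / 55.85 = 0.1400 mol
Fe²⁺ + 2e⁻ → Fe, so n(e⁻) = 2 × 0.1400 = 0.2800 mol
In series, the same 0.2800 mol of electrons flows through the second cell.
Zn²⁺ + 2e⁻ → Zn, so n(Zn) = 0.2800 / 2 = 0.1400 mol
m(Zn) = 0.1400 × 65.38 = 9.15 g

9.15 g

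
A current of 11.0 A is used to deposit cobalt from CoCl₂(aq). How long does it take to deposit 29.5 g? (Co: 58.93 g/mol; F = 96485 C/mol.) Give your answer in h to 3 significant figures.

n(Co) = 29.5 / 58.93 = 0.5006 mol
Co²⁺ + 2e⁻ → Co, so n(e⁻) = 2 × 0.5006 = 1.001 mol
Q = 1.001 × 96485 = 96580 C
t = Q / I = 96580 / 11.0 = 8780 s = 2.44 h

2.44 h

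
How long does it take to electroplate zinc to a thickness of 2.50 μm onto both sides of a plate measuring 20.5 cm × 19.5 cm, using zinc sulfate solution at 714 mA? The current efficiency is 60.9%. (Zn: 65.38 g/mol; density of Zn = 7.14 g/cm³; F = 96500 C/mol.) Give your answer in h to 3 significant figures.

Plated area = 2 × 20.5 × 19.5 = 799.5 cm²
Volume = 799.5 × 2.50×10⁻⁴ cm = 0.1999 cm³
m(Zn) = 0.1999 × 7.14 = 1.427 g
n(Zn) = 1.427 / 65.38 = 0.02183 mol; n(e⁻) = 2 × 0.02183 = 0.04366 mol
Q = 0.04366 × 96500 / 0.609 = 6918 C
t = 6918 / 0.714 = 9689 s = 2.69 h

2.69 h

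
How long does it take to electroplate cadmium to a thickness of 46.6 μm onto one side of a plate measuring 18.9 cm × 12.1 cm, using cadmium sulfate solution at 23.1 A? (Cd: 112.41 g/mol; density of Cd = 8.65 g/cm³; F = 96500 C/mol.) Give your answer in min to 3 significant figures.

Plated area = 18.9 × 12.1 = 228.7 cm²
Volume = 228.7 × 46.6×10⁻⁴ cm = 1.066 cm³
m(Cd) = 1.066 × 8.65 = 9.221 g
n(Cd) = 9.221 / 112.41 = 0.08203 mol; n(e⁻) = 2 × 0.08203 = 0.1641 mol
Q = 0.1641 × 96500 = 15840 C
t = 15840 / 23.1 = 685.7 s = 11.4 min

11.4 min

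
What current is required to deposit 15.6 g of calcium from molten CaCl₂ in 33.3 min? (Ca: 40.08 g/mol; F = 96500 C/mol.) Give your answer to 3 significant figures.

37.6 A

n(Ca) = 15.6 / 40.08 = 0.3892 mol
Ca²⁺ + 2e⁻ → Ca, so n(e⁻) = 2 × 0.3892 = 0.7784 mol
Q = 0.7784 × 96500 = 75120 C
I = Q / t = 75120 / 1998 s = 37.6 A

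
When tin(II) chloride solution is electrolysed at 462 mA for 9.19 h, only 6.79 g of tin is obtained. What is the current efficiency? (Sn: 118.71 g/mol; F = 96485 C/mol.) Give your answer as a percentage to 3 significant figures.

72.2%

Q = 0.462 × 33084 = 15280 C
n(e⁻) = 15280 / 96485 = 0.1584 mol
Sn²⁺ + 2e⁻ → Sn, so theoretical n(Sn) = 0.07920 mol → 9.402 g
Efficiency = 6.79 / 9.402 = 0.7222 = 72.2%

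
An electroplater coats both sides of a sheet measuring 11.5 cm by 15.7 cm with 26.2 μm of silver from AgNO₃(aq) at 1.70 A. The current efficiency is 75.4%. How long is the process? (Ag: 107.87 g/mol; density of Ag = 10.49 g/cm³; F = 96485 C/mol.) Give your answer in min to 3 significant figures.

Plated area = 2 × 11.5 × 15.7 = 361.1 cm²
Volume = 361.1 × 26.2×10⁻⁴ cm = 0.9461 cm³
m(Ag) = 0.9461 × 10.49 = 9.925 g
n(Ag) = 9.925 / 107.87 = 0.09201 mol; n(e⁻) = 0.09201 mol
Q = 0.09201 × 96485 / 0.754 = 11770 C
t = 11770 / 1.70 = 6924 s = 115 min

115 min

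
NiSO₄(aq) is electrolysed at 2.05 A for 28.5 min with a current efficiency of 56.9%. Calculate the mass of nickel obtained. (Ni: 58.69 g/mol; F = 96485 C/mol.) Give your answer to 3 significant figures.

0.607 g

Q = 2.05 × 1710 = 3506 C
n(e⁻) = 3506 / 96485 = 0.03634 mol
Ni²⁺ + 2e⁻ → Ni, so theoretical m(Ni) = 0.01817 × 58.69 = 1.066 g
Actual mass = 56.9% × 1.066 = 0.607 g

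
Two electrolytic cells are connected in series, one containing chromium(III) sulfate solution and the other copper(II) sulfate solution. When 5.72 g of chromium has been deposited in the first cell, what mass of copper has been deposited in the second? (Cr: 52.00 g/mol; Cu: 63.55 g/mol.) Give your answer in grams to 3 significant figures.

n(Cr) = 5.72 / 52.00 = 0.1100 mol
Cr³⁺ + 3e⁻ → Cr, so n(e⁻) = 3 × 0.1100 = 0.3300 mol
The cells are in series, so the same charge (and hence the same n(e⁻) = 0.3300 mol) passes through both.
Cu²⁺ + 2e⁻ → Cu, so n(Cu) = 0.3300 / 2 = 0.1650 mol
m(Cu) = 0.1650 × 63.55 = 10.5 g

10.5 g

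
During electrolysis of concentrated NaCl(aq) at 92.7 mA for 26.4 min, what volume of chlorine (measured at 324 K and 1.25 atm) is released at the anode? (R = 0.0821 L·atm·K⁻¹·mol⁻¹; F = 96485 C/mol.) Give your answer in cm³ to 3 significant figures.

Q = It = 0.0927 × 1584 = 146.8 C
Moles of electrons = 146.8 / 96485 = 0.001521 mol
2Cl⁻ → Cl₂ + 2e⁻, so n(Cl₂) = 0.001521 / 2 = 7.605×10^-4 mol
V = nRT/P = 7.605×10^-4 × 0.0821 × 324 / 1.25 = 0.01618 L
= 16.2 cm³

16.2 cm³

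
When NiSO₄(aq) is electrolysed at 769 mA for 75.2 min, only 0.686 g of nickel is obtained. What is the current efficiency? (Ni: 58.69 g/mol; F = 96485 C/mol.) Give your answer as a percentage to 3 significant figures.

65.0%

Q = 0.769 × 4512 = 3470 C
n(e⁻) = 3470 / 96485 = 0.03596 mol
Ni²⁺ + 2e⁻ → Ni, so theoretical n(Ni) = 0.01798 mol → 1.055 g
Efficiency = 0.686 / 1.055 = 0.6502 = 65.0%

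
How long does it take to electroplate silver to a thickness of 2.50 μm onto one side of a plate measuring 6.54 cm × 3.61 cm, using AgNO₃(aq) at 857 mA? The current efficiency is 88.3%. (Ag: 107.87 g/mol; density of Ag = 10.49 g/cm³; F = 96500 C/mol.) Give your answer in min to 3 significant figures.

Plated area = 6.54 × 3.61 = 23.61 cm²
Volume = 23.61 × 2.50×10⁻⁴ cm = 0.005903 cm³
m(Ag) = 0.005903 × 10.49 = 0.06192 g
n(Ag) = 0.06192 / 107.87 = 5.740×10^-4 mol; n(e⁻) = 5.740×10^-4 mol
Q = 5.740×10^-4 × 96500 / 0.883 = 62.73 C
t = 62.73 / 0.857 = 73.20 s = 1.22 min

1.22 min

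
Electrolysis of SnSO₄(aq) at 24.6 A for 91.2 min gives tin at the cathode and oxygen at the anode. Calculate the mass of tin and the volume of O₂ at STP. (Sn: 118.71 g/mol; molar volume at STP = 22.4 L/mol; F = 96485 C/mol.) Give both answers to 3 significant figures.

82.8 g Sn; 7.81 L O₂

Q = 24.6 × 5472 = 1.346×10^5 C; n(e⁻) = 1.346×10^5 / 96485 = 1.395 mol
Cathode: Sn²⁺ + 2e⁻ → Sn → n(Sn) = 1.395/2 = 0.6975 mol → 82.8 g
Anode: 2H₂O → O₂ + 4H⁺ + 4e⁻ → n(O₂) = 1.395/4 = 0.3488 mol → 7.81 L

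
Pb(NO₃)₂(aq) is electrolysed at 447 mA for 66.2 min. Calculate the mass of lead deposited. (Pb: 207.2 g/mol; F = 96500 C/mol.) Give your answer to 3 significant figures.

1.91 g

Q = 0.447 A × 3972 s = 1775 C
n(e⁻) = Q/F = 1775/96500 = 0.01839 mol
Pb²⁺ + 2e⁻ → Pb, so n(Pb) = 0.01839 / 2 = 0.009195 mol
m = 0.009195 × 207.2 = 1.91 g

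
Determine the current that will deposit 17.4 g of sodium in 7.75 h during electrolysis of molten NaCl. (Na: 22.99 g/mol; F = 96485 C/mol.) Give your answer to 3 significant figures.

2.62 A

n(Na) = 17.4 / 22.99 = 0.7569 mol
Na⁺ + e⁻ → Na, so n(e⁻) = 0.7569 mol
Q = 0.7569 × 96485 = 73030 C
I = Q / t = 73030 / 27900 s = 2.62 A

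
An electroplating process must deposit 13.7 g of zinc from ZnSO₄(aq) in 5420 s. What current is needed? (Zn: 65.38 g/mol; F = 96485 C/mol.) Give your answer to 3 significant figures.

7.46 A

n(Zn) = 13.7 / 65.38 = 0.2095 mol
Zn²⁺ + 2e⁻ → Zn, so n(e⁻) = 2 × 0.2095 = 0.4190 mol
Q = 0.4190 × 96485 = 40430 C
I = Q / t = 40430 / 5420 s = 7.46 A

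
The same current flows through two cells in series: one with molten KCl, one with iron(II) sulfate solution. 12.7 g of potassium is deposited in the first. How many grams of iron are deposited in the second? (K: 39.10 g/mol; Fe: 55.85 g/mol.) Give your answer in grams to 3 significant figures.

n(K) = 12.7 / 39.10 = 0.3248 mol
K⁺ + e⁻ → K, so n(e⁻) = 0.3248 mol
The cells are in series, so the same charge (and hence the same n(e⁻) = 0.3248 mol) passes through both.
Fe²⁺ + 2e⁻ → Fe, so n(Fe) = 0.3248 / 2 = 0.1624 mol
m(Fe) = 0.1624 × 55.85 = 9.07 g

9.07 g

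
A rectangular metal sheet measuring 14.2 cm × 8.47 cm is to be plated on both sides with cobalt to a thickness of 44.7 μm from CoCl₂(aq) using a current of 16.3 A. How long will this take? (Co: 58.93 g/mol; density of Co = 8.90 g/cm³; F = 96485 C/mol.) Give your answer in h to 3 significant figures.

0.534 h

Plated area = 2 × 14.2 × 8.47 = 240.5 cm²
Volume = 240.5 × 44.7×10⁻⁴ cm = 1.075 cm³
m(Co) = 1.075 × 8.90 = 9.568 g
n(Co) = 9.568 / 58.93 = 0.1624 mol; n(e⁻) = 2 × 0.1624 = 0.3248 mol
Q = 0.3248 × 96485 = 31340 C
t = 31340 / 16.3 = 1923 s = 0.534 h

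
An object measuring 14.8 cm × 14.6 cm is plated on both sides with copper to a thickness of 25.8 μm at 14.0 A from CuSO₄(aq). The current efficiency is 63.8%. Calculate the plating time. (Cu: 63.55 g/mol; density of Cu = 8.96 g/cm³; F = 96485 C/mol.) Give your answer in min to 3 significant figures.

Plated area = 2 × 14.8 × 14.6 = 432.2 cm²
Volume = 432.2 × 25.8×10⁻⁴ cm = 1.115 cm³
m(Cu) = 1.115 × 8.96 = 9.990 g
n(Cu) = 9.990 / 63.55 = 0.1572 mol; n(e⁻) = 2 × 0.1572 = 0.3144 mol
Q = 0.3144 × 96485 / 0.638 = 47550 C
t = 47550 / 14.0 = 3396 s = 56.6 min

56.6 min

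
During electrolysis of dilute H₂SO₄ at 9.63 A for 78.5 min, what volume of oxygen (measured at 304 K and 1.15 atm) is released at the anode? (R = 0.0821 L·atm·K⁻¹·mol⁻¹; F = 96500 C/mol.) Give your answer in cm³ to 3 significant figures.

2550 cm³

Q = It = 9.63 × 4710 = 45360 C
n(e⁻) = Q/F = 45360/96500 = 0.4701 mol
2H₂O → O₂ + 4H⁺ + 4e⁻, so n(O₂) = 0.4701 / 4 = 0.1175 mol
V = nRT/P = 0.1175 × 0.0821 × 304 / 1.15 = 2.550 L
= 2550 cm³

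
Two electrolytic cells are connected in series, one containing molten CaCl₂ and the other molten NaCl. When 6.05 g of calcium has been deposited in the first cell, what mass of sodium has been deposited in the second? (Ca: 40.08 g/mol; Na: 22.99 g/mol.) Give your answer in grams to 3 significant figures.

n(Ca) = 6.05 / 40.08 = 0.1509 mol
Ca²⁺ + 2e⁻ → Ca, so n(e⁻) = 2 × 0.1509 = 0.3018 mol
In series, the same 0.3018 mol of electrons flows through the second cell.
Na⁺ + e⁻ → Na, so n(Na) = 0.3018 mol
m(Na) = 0.3018 × 22.99 = 6.94 g

6.94 g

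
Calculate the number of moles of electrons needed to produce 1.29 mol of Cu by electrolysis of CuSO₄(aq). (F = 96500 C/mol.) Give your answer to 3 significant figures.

Cu²⁺ + 2e⁻ → Cu, so n(e⁻) = 2 × 1.29 = 2.580 mol

2.58 mol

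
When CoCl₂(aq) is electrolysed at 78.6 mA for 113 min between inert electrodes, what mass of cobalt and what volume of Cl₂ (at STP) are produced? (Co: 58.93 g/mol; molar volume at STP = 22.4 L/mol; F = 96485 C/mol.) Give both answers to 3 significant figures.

0.163 g Co; 0.0619 L Cl₂

Q = 0.0786 × 6780 = 532.9 C; n(e⁻) = 532.9 / 96485 = 0.005523 mol
Cathode: Co²⁺ + 2e⁻ → Co → n(Co) = 0.005523/2 = 0.002762 mol → 0.163 g
Anode: 2Cl⁻ → Cl₂ + 2e⁻ → n(Cl₂) = 0.005523/2 = 0.002762 mol → 0.0619 L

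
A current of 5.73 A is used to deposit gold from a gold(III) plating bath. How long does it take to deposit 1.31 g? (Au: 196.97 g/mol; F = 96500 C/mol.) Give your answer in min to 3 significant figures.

5.60 min

n(Au) = 1.31 / 196.97 = 0.006651 mol
Au³⁺ + 3e⁻ → Au, so n(e⁻) = 3 × 0.006651 = 0.01995 mol
Q = 0.01995 × 96500 = 1925 C
t = Q / I = 1925 / 5.73 = 336.0 s = 5.60 min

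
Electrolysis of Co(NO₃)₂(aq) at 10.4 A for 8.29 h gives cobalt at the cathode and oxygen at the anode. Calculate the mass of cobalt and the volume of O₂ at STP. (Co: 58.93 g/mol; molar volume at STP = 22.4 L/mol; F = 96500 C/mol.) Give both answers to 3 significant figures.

94.8 g Co; 18.0 L O₂

Q = 10.4 × 29844 = 3.104×10^5 C; n(e⁻) = 3.104×10^5 / 96500 = 3.217 mol
Cathode: Co²⁺ + 2e⁻ → Co → n(Co) = 3.217/2 = 1.609 mol → 94.8 g
Anode: 2H₂O → O₂ + 4H⁺ + 4e⁻ → n(O₂) = 3.217/4 = 0.8043 mol → 18.0 L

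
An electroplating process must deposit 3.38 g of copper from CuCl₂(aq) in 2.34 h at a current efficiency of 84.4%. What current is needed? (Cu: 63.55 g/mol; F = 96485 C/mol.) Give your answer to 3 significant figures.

1.44 A

n(Cu) = 3.38 / 63.55 = 0.05319 mol
Cu²⁺ + 2e⁻ → Cu, so n(e⁻) = 2 × 0.05319 = 0.1064 mol
Q = 0.1064 × 96485 / 0.844 = 12160 C
I = Q / t = 12160 / 8424 s = 1.44 A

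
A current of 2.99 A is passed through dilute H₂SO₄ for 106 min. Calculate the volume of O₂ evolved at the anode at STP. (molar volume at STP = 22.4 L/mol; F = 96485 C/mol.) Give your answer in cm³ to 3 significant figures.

Q = 2.99 A × 6360 s = 19020 C
Moles of electrons = 19020 / 96485 = 0.1971 mol
2H₂O → O₂ + 4H⁺ + 4e⁻, so n(O₂) = 0.1971 / 4 = 0.04928 mol
V = 0.04928 × 22.4 = 1.104 L
= 1100 cm³

1100 cm³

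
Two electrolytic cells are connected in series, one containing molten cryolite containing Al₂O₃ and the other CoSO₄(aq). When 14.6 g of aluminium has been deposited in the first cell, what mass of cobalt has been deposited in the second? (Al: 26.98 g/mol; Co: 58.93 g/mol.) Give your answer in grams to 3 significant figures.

47.8 g

n(Al) = 14.6 / 26.98 = 0.5411 mol
Al³⁺ + 3e⁻ → Al, so n(e⁻) = 3 × 0.5411 = 1.623 mol
The cells are in series, so the same charge (and hence the same n(e⁻) = 1.623 mol) passes through both.
Co²⁺ + 2e⁻ → Co, so n(Co) = 1.623 / 2 = 0.8115 mol
m(Co) = 0.8115 × 58.93 = 47.8 g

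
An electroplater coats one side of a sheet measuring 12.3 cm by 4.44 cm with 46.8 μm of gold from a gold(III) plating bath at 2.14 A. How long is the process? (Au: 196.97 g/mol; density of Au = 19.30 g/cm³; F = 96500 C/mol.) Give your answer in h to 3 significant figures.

Plated area = 12.3 × 4.44 = 54.61 cm²
Volume = 54.61 × 46.8×10⁻⁴ cm = 0.2556 cm³
m(Au) = 0.2556 × 19.30 = 4.933 g
n(Au) = 4.933 / 196.97 = 0.02504 mol; n(e⁻) = 3 × 0.02504 = 0.07512 mol
Q = 0.07512 × 96500 = 7249 C
t = 7249 / 2.14 = 3387 s = 0.941 h

0.941 h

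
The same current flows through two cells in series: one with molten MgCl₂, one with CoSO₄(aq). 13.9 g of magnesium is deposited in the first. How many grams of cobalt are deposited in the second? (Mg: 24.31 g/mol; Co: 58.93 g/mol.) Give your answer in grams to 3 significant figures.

33.7 g

n(Mg) = 13.9 / 24.31 = 0.5718 mol
Mg²⁺ + 2e⁻ → Mg, so n(e⁻) = 2 × 0.5718 = 1.144 mol
Since the cells are in series, n(e⁻) in the Co cell is also 1.144 mol.
Co²⁺ + 2e⁻ → Co, so n(Co) = 1.144 / 2 = 0.5720 mol
m(Co) = 0.5720 × 58.93 = 33.7 g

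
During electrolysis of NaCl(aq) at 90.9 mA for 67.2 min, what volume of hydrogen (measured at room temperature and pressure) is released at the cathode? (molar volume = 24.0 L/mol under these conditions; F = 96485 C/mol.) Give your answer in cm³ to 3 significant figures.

45.6 cm³

Charge passed = 0.0909 × 4032 = 366.5 C
n(e⁻) = Q/F = 366.5/96485 = 0.003799 mol
2H⁺ + 2e⁻ → H₂, so n(H₂) = 0.003799 / 2 = 0.001900 mol
V = 0.001900 × 24.0 = 0.04560 L
= 45.6 cm³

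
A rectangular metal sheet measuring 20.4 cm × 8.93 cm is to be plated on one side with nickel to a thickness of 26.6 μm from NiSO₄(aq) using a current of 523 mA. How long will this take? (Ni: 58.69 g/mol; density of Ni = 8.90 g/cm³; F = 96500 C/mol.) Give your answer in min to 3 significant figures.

452 min

Plated area = 20.4 × 8.93 = 182.2 cm²
Volume = 182.2 × 26.6×10⁻⁴ cm = 0.4847 cm³
m(Ni) = 0.4847 × 8.90 = 4.314 g
n(Ni) = 4.314 / 58.69 = 0.07350 mol; n(e⁻) = 2 × 0.07350 = 0.1470 mol
Q = 0.1470 × 96500 = 14190 C
t = 14190 / 0.523 = 27130 s = 452 min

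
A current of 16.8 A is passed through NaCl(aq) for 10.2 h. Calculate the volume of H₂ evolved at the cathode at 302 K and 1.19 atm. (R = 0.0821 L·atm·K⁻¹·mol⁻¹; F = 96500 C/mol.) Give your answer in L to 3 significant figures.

Q = 16.8 A × 36720 s = 6.169×10^5 C
Moles of electrons = 6.169×10^5 / 96500 = 6.393 mol
2H⁺ + 2e⁻ → H₂, so n(H₂) = 6.393 / 2 = 3.197 mol
V = nRT/P = 3.197 × 0.0821 × 302 / 1.19 = 66.61 L

66.6 L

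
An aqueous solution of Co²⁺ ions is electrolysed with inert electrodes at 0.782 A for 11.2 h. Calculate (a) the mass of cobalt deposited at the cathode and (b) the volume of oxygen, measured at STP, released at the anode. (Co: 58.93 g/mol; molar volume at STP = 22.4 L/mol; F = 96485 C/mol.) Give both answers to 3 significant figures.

9.63 g Co; 1.83 L O₂

Q = 0.782 × 40320 = 31530 C; n(e⁻) = 31530 / 96485 = 0.3268 mol
Cathode: Co²⁺ + 2e⁻ → Co → n(Co) = 0.3268/2 = 0.1634 mol → 9.63 g
Anode: 2H₂O → O₂ + 4H⁺ + 4e⁻ → n(O₂) = 0.3268/4 = 0.08170 mol → 1.83 L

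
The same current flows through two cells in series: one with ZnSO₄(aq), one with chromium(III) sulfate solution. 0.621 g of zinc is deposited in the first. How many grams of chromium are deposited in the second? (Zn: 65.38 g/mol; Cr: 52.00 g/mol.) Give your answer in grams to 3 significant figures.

n(Zn) = 0.621 / 65.38 = 0.009498 mol
Zn²⁺ + 2e⁻ → Zn, so n(e⁻) = 2 × 0.009498 = 0.01900 mol
In series, the same 0.01900 mol of electrons flows through the second cell.
Cr³⁺ + 3e⁻ → Cr, so n(Cr) = 0.01900 / 3 = 0.006333 mol
m(Cr) = 0.006333 × 52.00 = 0.329 g

0.329 g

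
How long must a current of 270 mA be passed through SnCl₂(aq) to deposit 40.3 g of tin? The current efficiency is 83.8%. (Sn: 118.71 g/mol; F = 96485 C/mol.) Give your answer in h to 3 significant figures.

80.4 h

n(Sn) = 40.3 / 118.71 = 0.3395 mol
Sn²⁺ + 2e⁻ → Sn, so n(e⁻) = 2 × 0.3395 = 0.6790 mol
Q = 0.6790 × 96485 / 0.838 = 78180 C
t = Q / I = 78180 / 0.270 = 2.896×10^5 s = 80.4 h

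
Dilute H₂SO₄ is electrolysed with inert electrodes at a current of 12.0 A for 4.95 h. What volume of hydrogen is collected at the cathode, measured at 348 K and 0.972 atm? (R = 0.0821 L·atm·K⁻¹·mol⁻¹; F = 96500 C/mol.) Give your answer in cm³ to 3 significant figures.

Q = 12.0 A × 17820 s = 2.138×10^5 C
Moles of electrons = 2.138×10^5 / 96500 = 2.216 mol
2H⁺ + 2e⁻ → H₂, so n(H₂) = 2.216 / 2 = 1.108 mol
V = nRT/P = 1.108 × 0.0821 × 348 / 0.972 = 32.57 L
= 32600 cm³

32600 cm³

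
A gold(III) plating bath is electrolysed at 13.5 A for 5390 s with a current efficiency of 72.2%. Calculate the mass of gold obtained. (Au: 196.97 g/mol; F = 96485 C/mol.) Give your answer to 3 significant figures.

Q = 13.5 × 5390 = 72770 C
n(e⁻) = 72770 / 96485 = 0.7542 mol
Au³⁺ + 3e⁻ → Au, so theoretical m(Au) = 0.2514 × 196.97 = 49.52 g
Actual mass = 72.2% × 49.52 = 35.8 g

35.8 g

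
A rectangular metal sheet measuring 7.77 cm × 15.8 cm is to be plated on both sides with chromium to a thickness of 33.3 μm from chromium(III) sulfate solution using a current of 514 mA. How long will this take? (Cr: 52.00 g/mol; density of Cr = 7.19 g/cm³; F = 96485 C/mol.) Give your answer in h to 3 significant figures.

17.7 h

Plated area = 2 × 7.77 × 15.8 = 245.5 cm²
Volume = 245.5 × 33.3×10⁻⁴ cm = 0.8175 cm³
m(Cr) = 0.8175 × 7.19 = 5.878 g
n(Cr) = 5.878 / 52.00 = 0.1130 mol; n(e⁻) = 3 × 0.1130 = 0.3390 mol
Q = 0.3390 × 96485 = 32710 C
t = 32710 / 0.514 = 63640 s = 17.7 h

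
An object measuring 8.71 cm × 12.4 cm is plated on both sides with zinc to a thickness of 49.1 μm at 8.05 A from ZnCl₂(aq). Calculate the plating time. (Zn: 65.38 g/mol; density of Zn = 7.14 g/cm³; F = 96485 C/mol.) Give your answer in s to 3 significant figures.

2780 s

Plated area = 2 × 8.71 × 12.4 = 216.0 cm²
Volume = 216.0 × 49.1×10⁻⁴ cm = 1.061 cm³
m(Zn) = 1.061 × 7.14 = 7.576 g
n(Zn) = 7.576 / 65.38 = 0.1159 mol; n(e⁻) = 2 × 0.1159 = 0.2318 mol
Q = 0.2318 × 96485 = 22370 C
t = 22370 / 8.05 = 2779 s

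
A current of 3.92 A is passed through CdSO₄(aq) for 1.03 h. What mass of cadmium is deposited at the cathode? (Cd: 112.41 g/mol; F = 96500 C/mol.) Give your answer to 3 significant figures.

Charge passed = 3.92 × 3708 = 14540 C
n(e⁻) = 14540 / 96500 = 0.1507 mol
Cd²⁺ + 2e⁻ → Cd, so n(Cd) = 0.1507 / 2 = 0.07535 mol
m = 0.07535 × 112.41 = 8.47 g

8.47 g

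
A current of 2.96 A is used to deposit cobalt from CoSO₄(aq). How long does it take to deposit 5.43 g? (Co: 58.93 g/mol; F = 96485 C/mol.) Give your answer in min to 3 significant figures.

100 min

n(Co) = 5.43 / 58.93 = 0.09214 mol
Co²⁺ + 2e⁻ → Co, so n(e⁻) = 2 × 0.09214 = 0.1843 mol
Q = 0.1843 × 96485 = 17780 C
t = Q / I = 17780 / 2.96 = 6007 s = 100 min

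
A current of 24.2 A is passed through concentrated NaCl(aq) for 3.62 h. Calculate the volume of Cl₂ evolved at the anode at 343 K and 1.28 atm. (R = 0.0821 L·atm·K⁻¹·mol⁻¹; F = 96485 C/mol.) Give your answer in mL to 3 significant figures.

36000 mL

Q = 24.2 A × 13032 s = 3.154×10^5 C
n(e⁻) = 3.154×10^5 / 96485 = 3.269 mol
2Cl⁻ → Cl₂ + 2e⁻, so n(Cl₂) = 3.269 / 2 = 1.635 mol
V = nRT/P = 1.635 × 0.0821 × 343 / 1.28 = 35.97 L
= 36000 mL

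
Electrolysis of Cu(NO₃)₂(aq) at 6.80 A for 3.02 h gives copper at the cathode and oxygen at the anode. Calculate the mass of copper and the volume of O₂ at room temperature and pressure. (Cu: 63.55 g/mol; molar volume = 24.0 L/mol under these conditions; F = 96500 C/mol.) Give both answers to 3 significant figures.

Q = 6.80 × 10872 = 73930 C; n(e⁻) = 73930 / 96500 = 0.7661 mol
Cathode: Cu²⁺ + 2e⁻ → Cu → n(Cu) = 0.7661/2 = 0.3831 mol → 24.3 g
Anode: 2H₂O → O₂ + 4H⁺ + 4e⁻ → n(O₂) = 0.7661/4 = 0.1915 mol → 4.60 L

24.3 g Cu; 4.60 L O₂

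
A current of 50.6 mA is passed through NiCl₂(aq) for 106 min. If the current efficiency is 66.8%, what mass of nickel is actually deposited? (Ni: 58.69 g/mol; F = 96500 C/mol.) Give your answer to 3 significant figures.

0.0654 g

Q = 0.0506 × 6360 = 321.8 C
n(e⁻) = 321.8 / 96500 = 0.003335 mol
Ni²⁺ + 2e⁻ → Ni, so theoretical m(Ni) = 0.001668 × 58.69 = 0.09789 g
Actual mass = 66.8% × 0.09789 = 0.0654 g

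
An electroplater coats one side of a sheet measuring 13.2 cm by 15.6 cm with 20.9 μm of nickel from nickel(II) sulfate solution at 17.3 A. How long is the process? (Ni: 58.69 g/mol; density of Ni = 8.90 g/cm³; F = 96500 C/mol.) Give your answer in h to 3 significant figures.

Plated area = 13.2 × 15.6 = 205.9 cm²
Volume = 205.9 × 20.9×10⁻⁴ cm = 0.4303 cm³
m(Ni) = 0.4303 × 8.90 = 3.830 g
n(Ni) = 3.830 / 58.69 = 0.06526 mol; n(e⁻) = 2 × 0.06526 = 0.1305 mol
Q = 0.1305 × 96500 = 12590 C
t = 12590 / 17.3 = 727.7 s = 0.202 h

0.202 h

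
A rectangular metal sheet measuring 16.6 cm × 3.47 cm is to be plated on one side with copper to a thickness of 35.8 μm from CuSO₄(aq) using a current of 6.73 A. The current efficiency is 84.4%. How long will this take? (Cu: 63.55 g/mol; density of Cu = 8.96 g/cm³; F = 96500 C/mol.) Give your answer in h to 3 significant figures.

Plated area = 16.6 × 3.47 = 57.60 cm²
Volume = 57.60 × 35.8×10⁻⁴ cm = 0.2062 cm³
m(Cu) = 0.2062 × 8.96 = 1.848 g
n(Cu) = 1.848 / 63.55 = 0.02908 mol; n(e⁻) = 2 × 0.02908 = 0.05816 mol
Q = 0.05816 × 96500 / 0.844 = 6650 C
t = 6650 / 6.73 = 988.1 s = 0.274 h

0.274 h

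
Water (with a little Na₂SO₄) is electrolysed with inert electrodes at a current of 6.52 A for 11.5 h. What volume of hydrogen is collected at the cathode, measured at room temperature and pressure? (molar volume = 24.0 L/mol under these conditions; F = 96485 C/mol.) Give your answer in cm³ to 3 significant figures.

Charge passed = 6.52 × 41400 = 2.699×10^5 C
Moles of electrons = 2.699×10^5 / 96485 = 2.797 mol
2H⁺ + 2e⁻ → H₂, so n(H₂) = 2.797 / 2 = 1.399 mol
V = 1.399 × 24.0 = 33.58 L
= 33600 cm³

33600 cm³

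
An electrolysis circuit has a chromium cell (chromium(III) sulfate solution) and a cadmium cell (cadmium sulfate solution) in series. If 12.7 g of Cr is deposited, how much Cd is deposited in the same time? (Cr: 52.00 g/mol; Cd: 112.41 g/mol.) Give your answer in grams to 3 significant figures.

n(Cr) = 12.7 / 52.00 = 0.2442 mol
Cr³⁺ + 3e⁻ → Cr, so n(e⁻) = 3 × 0.2442 = 0.7326 mol
Since the cells are in series, n(e⁻) in the Cd cell is also 0.7326 mol.
Cd²⁺ + 2e⁻ → Cd, so n(Cd) = 0.7326 / 2 = 0.3663 mol
m(Cd) = 0.3663 × 112.41 = 41.2 g

41.2 g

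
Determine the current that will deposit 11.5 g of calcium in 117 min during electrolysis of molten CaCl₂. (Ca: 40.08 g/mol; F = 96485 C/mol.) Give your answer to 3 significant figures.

7.89 A

n(Ca) = 11.5 / 40.08 = 0.2869 mol
Ca²⁺ + 2e⁻ → Ca, so n(e⁻) = 2 × 0.2869 = 0.5738 mol
Q = 0.5738 × 96485 = 55360 C
I = Q / t = 55360 / 7020 s = 7.89 A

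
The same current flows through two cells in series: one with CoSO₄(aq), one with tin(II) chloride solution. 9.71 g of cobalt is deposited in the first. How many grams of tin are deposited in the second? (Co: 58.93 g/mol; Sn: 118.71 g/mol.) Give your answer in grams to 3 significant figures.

19.6 g

n(Co) = 9.71 / 58.93 = 0.1648 mol
Co²⁺ + 2e⁻ → Co, so n(e⁻) = 2 × 0.1648 = 0.3296 mol
In series, the same 0.3296 mol of electrons flows through the second cell.
Sn²⁺ + 2e⁻ → Sn, so n(Sn) = 0.3296 / 2 = 0.1648 mol
m(Sn) = 0.1648 × 118.71 = 19.6 g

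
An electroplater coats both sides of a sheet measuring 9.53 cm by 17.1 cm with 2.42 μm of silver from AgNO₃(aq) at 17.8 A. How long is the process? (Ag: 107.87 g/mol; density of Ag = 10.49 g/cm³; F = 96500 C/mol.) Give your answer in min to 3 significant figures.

Plated area = 2 × 9.53 × 17.1 = 325.9 cm²
Volume = 325.9 × 2.42×10⁻⁴ cm = 0.07887 cm³
m(Ag) = 0.07887 × 10.49 = 0.8273 g
n(Ag) = 0.8273 / 107.87 = 0.007669 mol; n(e⁻) = 0.007669 mol
Q = 0.007669 × 96500 = 740.1 C
t = 740.1 / 17.8 = 41.58 s = 0.693 min

0.693 min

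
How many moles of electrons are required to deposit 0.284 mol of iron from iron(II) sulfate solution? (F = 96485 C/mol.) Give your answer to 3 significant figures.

Fe²⁺ + 2e⁻ → Fe, so n(e⁻) = 2 × 0.284 = 0.5680 mol

0.568 mol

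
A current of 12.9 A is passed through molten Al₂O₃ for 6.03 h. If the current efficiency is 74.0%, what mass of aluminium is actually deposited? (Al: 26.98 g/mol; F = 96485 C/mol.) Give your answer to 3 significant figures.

19.3 g

Q = 12.9 × 21708 = 2.800×10^5 C
n(e⁻) = 2.800×10^5 / 96485 = 2.902 mol
Al³⁺ + 3e⁻ → Al, so theoretical m(Al) = 0.9673 × 26.98 = 26.10 g
Actual mass = 74.0% × 26.10 = 19.3 g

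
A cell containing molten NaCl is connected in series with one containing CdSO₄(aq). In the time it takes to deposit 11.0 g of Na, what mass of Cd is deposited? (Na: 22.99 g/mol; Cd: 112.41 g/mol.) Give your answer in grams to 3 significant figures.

26.9 g

n(Na) = 11.0 / 22.99 = 0.4785 mol
Na⁺ + e⁻ → Na, so n(e⁻) = 0.4785 mol
Same current for the same time ⇒ same n(e⁻) = 0.4785 mol in both cells.
Cd²⁺ + 2e⁻ → Cd, so n(Cd) = 0.4785 / 2 = 0.2393 mol
m(Cd) = 0.2393 × 112.41 = 26.9 g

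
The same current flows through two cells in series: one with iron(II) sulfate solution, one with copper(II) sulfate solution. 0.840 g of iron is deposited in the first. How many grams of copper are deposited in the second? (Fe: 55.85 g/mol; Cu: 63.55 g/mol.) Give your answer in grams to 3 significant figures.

n(Fe) = 0.840 / 55.85 = 0.01504 mol
Fe²⁺ + 2e⁻ → Fe, so n(e⁻) = 2 × 0.01504 = 0.03008 mol
In series, the same 0.03008 mol of electrons flows through the second cell.
Cu²⁺ + 2e⁻ → Cu, so n(Cu) = 0.03008 / 2 = 0.01504 mol
m(Cu) = 0.01504 × 63.55 = 0.956 g

0.956 g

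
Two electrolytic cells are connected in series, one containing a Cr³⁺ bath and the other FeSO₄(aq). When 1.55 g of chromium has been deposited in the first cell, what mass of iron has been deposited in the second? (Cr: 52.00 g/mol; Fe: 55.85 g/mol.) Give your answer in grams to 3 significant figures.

2.50 g

n(Cr) = 1.55 / 52.00 = 0.02981 mol
Cr³⁺ + 3e⁻ → Cr, so n(e⁻) = 3 × 0.02981 = 0.08943 mol
The cells are in series, so the same charge (and hence the same n(e⁻) = 0.08943 mol) passes through both.
Fe²⁺ + 2e⁻ → Fe, so n(Fe) = 0.08943 / 2 = 0.04472 mol
m(Fe) = 0.04472 × 55.85 = 2.50 g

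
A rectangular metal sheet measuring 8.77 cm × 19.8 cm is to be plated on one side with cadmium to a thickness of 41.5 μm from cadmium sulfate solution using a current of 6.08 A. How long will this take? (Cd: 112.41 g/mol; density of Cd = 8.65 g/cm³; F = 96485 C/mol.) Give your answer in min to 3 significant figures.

29.3 min

Plated area = 8.77 × 19.8 = 173.6 cm²
Volume = 173.6 × 41.5×10⁻⁴ cm = 0.7204 cm³
m(Cd) = 0.7204 × 8.65 = 6.231 g
n(Cd) = 6.231 / 112.41 = 0.05543 mol; n(e⁻) = 2 × 0.05543 = 0.1109 mol
Q = 0.1109 × 96485 = 10700 C
t = 10700 / 6.08 = 1760 s = 29.3 min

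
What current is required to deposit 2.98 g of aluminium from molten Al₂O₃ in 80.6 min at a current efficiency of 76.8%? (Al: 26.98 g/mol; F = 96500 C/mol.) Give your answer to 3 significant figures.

8.61 A

n(Al) = 2.98 / 26.98 = 0.1105 mol
Al³⁺ + 3e⁻ → Al, so n(e⁻) = 3 × 0.1105 = 0.3315 mol
Q = 0.3315 × 96500 / 0.768 = 41650 C
I = Q / t = 41650 / 4836 s = 8.61 A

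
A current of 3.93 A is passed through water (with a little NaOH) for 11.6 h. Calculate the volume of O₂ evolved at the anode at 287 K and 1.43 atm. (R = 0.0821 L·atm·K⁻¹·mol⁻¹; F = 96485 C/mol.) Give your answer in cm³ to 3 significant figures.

7010 cm³

Charge passed = 3.93 × 41760 = 1.641×10^5 C
Moles of electrons = 1.641×10^5 / 96485 = 1.701 mol
2H₂O → O₂ + 4H⁺ + 4e⁻, so n(O₂) = 1.701 / 4 = 0.4253 mol
V = nRT/P = 0.4253 × 0.0821 × 287 / 1.43 = 7.008 L
= 7010 cm³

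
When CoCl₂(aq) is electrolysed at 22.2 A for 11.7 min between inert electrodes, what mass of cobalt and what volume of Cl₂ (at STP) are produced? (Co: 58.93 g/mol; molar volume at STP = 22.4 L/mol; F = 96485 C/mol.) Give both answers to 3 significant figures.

Q = 22.2 × 702 = 15580 C; n(e⁻) = 15580 / 96485 = 0.1615 mol
Cathode: Co²⁺ + 2e⁻ → Co → n(Co) = 0.1615/2 = 0.08075 mol → 4.76 g
Anode: 2Cl⁻ → Cl₂ + 2e⁻ → n(Cl₂) = 0.1615/2 = 0.08075 mol → 1.81 L

4.76 g Co; 1.81 L Cl₂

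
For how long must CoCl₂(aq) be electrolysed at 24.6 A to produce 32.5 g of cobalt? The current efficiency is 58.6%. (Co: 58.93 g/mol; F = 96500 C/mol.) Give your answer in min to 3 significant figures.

123 min

n(Co) = 32.5 / 58.93 = 0.5515 mol
Co²⁺ + 2e⁻ → Co, so n(e⁻) = 2 × 0.5515 = 1.103 mol
Q = 1.103 × 96500 / 0.586 = 1.816×10^5 C
t = Q / I = 1.816×10^5 / 24.6 = 7382 s = 123 min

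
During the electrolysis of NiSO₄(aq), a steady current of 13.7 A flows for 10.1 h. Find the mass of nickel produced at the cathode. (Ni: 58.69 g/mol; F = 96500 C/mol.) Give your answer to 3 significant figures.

151 g

Q = 13.7 A × 36360 s = 4.981×10^5 C
Moles of electrons = 4.981×10^5 / 96500 = 5.162 mol
Ni²⁺ + 2e⁻ → Ni, so n(Ni) = 5.162 / 2 = 2.581 mol
m = 2.581 × 58.69 = 151 g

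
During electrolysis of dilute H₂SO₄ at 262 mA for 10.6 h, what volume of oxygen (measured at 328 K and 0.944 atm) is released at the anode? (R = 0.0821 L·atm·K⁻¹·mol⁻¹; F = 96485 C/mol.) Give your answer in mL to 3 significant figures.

739 mL

Charge passed = 0.262 × 38160 = 9998 C
n(e⁻) = Q/F = 9998/96485 = 0.1036 mol
2H₂O → O₂ + 4H⁺ + 4e⁻, so n(O₂) = 0.1036 / 4 = 0.02590 mol
V = nRT/P = 0.02590 × 0.0821 × 328 / 0.944 = 0.7388 L
= 739 mL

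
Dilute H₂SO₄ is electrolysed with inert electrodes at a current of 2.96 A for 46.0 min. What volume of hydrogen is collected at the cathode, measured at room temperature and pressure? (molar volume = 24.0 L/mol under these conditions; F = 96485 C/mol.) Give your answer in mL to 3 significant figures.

Q = It = 2.96 × 2760 = 8170 C
Moles of electrons = 8170 / 96485 = 0.08468 mol
2H⁺ + 2e⁻ → H₂, so n(H₂) = 0.08468 / 2 = 0.04234 mol
V = 0.04234 × 24.0 = 1.016 L
= 1020 mL

1020 mL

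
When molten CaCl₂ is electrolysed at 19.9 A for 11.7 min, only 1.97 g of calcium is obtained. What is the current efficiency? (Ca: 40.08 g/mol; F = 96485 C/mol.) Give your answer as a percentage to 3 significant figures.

Q = 19.9 × 702 = 13970 C
n(e⁻) = 13970 / 96485 = 0.1448 mol
Ca²⁺ + 2e⁻ → Ca, so theoretical n(Ca) = 0.07240 mol → 2.902 g
Efficiency = 1.97 / 2.902 = 0.6788 = 67.9%

67.9%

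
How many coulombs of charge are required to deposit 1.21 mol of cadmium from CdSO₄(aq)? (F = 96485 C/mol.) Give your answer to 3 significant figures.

2.33×10^5 C

Cd²⁺ + 2e⁻ → Cd, so n(e⁻) = 2 × 1.21 = 2.420 mol
Q = 2.420 × 96485 = 2.335×10^5 C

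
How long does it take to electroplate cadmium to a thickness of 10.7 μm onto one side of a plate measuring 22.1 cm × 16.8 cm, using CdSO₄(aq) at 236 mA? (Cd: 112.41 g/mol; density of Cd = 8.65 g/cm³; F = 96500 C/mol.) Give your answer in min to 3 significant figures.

417 min

Plated area = 22.1 × 16.8 = 371.3 cm²
Volume = 371.3 × 10.7×10⁻⁴ cm = 0.3973 cm³
m(Cd) = 0.3973 × 8.65 = 3.437 g
n(Cd) = 3.437 / 112.41 = 0.03058 mol; n(e⁻) = 2 × 0.03058 = 0.06116 mol
Q = 0.06116 × 96500 = 5902 C
t = 5902 / 0.236 = 25010 s = 417 min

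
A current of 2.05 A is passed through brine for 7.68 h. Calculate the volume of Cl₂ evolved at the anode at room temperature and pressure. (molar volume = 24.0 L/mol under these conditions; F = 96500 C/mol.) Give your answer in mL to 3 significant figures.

Q = 2.05 A × 27648 s = 56680 C
n(e⁻) = Q/F = 56680/96500 = 0.5874 mol
2Cl⁻ → Cl₂ + 2e⁻, so n(Cl₂) = 0.5874 / 2 = 0.2937 mol
V = 0.2937 × 24.0 = 7.049 L
= 7050 mL

7050 mL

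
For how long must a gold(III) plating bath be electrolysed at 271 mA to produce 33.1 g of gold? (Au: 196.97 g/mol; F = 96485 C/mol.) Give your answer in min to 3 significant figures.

n(Au) = 33.1 / 196.97 = 0.1680 mol
Au³⁺ + 3e⁻ → Au, so n(e⁻) = 3 × 0.1680 = 0.5040 mol
Q = 0.5040 × 96485 = 48630 C
t = Q / I = 48630 / 0.271 = 1.794×10^5 s = 2990 min

2990 min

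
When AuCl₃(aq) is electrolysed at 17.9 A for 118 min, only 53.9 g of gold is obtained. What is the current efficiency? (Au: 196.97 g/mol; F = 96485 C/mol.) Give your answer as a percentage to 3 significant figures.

62.5%

Q = 17.9 × 7080 = 1.267×10^5 C
n(e⁻) = 1.267×10^5 / 96485 = 1.313 mol
Au³⁺ + 3e⁻ → Au, so theoretical n(Au) = 0.4377 mol → 86.21 g
Efficiency = 53.9 / 86.21 = 0.6252 = 62.5%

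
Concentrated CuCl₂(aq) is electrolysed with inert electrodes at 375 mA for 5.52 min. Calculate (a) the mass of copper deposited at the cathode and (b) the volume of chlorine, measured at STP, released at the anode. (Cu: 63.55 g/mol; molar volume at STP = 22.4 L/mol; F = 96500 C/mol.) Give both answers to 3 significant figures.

Q = 0.375 × 331.2 = 124.2 C; n(e⁻) = 124.2 / 96500 = 0.001287 mol
Cathode: Cu²⁺ + 2e⁻ → Cu → n(Cu) = 0.001287/2 = 6.435×10^-4 mol → 0.0409 g
Anode: 2Cl⁻ → Cl₂ + 2e⁻ → n(Cl₂) = 0.001287/2 = 6.435×10^-4 mol → 0.0144 L

0.0409 g Cu; 0.0144 L Cl₂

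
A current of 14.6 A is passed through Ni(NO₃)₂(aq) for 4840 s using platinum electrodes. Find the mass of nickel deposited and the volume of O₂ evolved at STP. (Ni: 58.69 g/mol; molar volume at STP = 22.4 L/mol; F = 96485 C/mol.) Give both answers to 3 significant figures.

Q = 14.6 × 4840 = 70660 C; n(e⁻) = 70660 / 96485 = 0.7323 mol
Cathode: Ni²⁺ + 2e⁻ → Ni → n(Ni) = 0.7323/2 = 0.3662 mol → 21.5 g
Anode: 2H₂O → O₂ + 4H⁺ + 4e⁻ → n(O₂) = 0.7323/4 = 0.1831 mol → 4.10 L

21.5 g Ni; 4.10 L O₂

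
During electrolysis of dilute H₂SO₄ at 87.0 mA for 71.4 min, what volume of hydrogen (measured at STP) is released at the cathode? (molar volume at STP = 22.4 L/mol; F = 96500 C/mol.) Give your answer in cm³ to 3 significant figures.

43.3 cm³

Charge passed = 0.0870 × 4284 = 372.7 C
n(e⁻) = 372.7 / 96500 = 0.003862 mol
2H⁺ + 2e⁻ → H₂, so n(H₂) = 0.003862 / 2 = 0.001931 mol
V = 0.001931 × 22.4 = 0.04325 L
= 43.3 cm³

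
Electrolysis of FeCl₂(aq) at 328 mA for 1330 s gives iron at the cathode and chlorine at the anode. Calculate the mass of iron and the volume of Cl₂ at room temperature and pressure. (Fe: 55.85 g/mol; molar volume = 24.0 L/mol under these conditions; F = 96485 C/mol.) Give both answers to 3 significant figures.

0.126 g Fe; 0.0543 L Cl₂

Q = 0.328 × 1330 = 436.2 C; n(e⁻) = 436.2 / 96485 = 0.004521 mol
Cathode: Fe²⁺ + 2e⁻ → Fe → n(Fe) = 0.004521/2 = 0.002261 mol → 0.126 g
Anode: 2Cl⁻ → Cl₂ + 2e⁻ → n(Cl₂) = 0.004521/2 = 0.002261 mol → 0.0543 L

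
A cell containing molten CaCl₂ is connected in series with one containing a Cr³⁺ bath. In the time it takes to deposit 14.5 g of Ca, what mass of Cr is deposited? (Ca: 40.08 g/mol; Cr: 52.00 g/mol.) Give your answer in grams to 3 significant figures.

12.5 g

n(Ca) = 14.5 / 40.08 = 0.3618 mol
Ca²⁺ + 2e⁻ → Ca, so n(e⁻) = 2 × 0.3618 = 0.7236 mol
In series, the same 0.7236 mol of electrons flows through the second cell.
Cr³⁺ + 3e⁻ → Cr, so n(Cr) = 0.7236 / 3 = 0.2412 mol
m(Cr) = 0.2412 × 52.00 = 12.5 g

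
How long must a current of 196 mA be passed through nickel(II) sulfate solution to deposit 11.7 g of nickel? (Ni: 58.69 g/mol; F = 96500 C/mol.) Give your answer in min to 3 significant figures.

3270 min

n(Ni) = 11.7 / 58.69 = 0.1994 mol
Ni²⁺ + 2e⁻ → Ni, so n(e⁻) = 2 × 0.1994 = 0.3988 mol
Q = 0.3988 × 96500 = 38480 C
t = Q / I = 38480 / 0.196 = 1.963×10^5 s = 3270 min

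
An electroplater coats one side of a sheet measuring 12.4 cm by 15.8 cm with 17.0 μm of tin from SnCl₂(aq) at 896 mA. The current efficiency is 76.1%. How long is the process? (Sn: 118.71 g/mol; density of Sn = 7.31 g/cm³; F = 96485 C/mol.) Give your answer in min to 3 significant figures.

96.7 min

Plated area = 12.4 × 15.8 = 195.9 cm²
Volume = 195.9 × 17.0×10⁻⁴ cm = 0.3330 cm³
m(Sn) = 0.3330 × 7.31 = 2.434 g
n(Sn) = 2.434 / 118.71 = 0.02050 mol; n(e⁻) = 2 × 0.02050 = 0.04100 mol
Q = 0.04100 × 96485 / 0.761 = 5198 C
t = 5198 / 0.896 = 5801 s = 96.7 min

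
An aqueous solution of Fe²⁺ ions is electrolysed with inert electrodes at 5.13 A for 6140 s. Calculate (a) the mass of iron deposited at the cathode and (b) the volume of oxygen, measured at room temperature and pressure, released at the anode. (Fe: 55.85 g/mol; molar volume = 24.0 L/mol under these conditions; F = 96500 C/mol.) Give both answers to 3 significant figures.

9.11 g Fe; 1.96 L O₂

Q = 5.13 × 6140 = 31500 C; n(e⁻) = 31500 / 96500 = 0.3264 mol
Cathode: Fe²⁺ + 2e⁻ → Fe → n(Fe) = 0.3264/2 = 0.1632 mol → 9.11 g
Anode: 2H₂O → O₂ + 4H⁺ + 4e⁻ → n(O₂) = 0.3264/4 = 0.08160 mol → 1.96 L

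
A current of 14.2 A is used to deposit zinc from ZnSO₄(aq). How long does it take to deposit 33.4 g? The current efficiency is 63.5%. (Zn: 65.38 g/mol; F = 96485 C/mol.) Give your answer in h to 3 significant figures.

n(Zn) = 33.4 / 65.38 = 0.5109 mol
Zn²⁺ + 2e⁻ → Zn, so n(e⁻) = 2 × 0.5109 = 1.022 mol
Q = 1.022 × 96485 / 0.635 = 1.553×10^5 C
t = Q / I = 1.553×10^5 / 14.2 = 10940 s = 3.04 h

3.04 h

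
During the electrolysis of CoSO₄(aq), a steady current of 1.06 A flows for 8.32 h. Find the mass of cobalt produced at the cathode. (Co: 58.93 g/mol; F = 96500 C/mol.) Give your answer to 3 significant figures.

Charge passed = 1.06 × 29952 = 31750 C
Moles of electrons = 31750 / 96500 = 0.3290 mol
Co²⁺ + 2e⁻ → Co, so n(Co) = 0.3290 / 2 = 0.1645 mol
m = 0.1645 × 58.93 = 9.69 g

9.69 g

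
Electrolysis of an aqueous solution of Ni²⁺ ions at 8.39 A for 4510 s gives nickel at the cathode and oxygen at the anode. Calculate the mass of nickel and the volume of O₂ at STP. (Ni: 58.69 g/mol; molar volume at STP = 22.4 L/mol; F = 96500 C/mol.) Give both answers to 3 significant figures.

Q = 8.39 × 4510 = 37840 C; n(e⁻) = 37840 / 96500 = 0.3921 mol
Cathode: Ni²⁺ + 2e⁻ → Ni → n(Ni) = 0.3921/2 = 0.1961 mol → 11.5 g
Anode: 2H₂O → O₂ + 4H⁺ + 4e⁻ → n(O₂) = 0.3921/4 = 0.09803 mol → 2.20 L

11.5 g Ni; 2.20 L O₂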